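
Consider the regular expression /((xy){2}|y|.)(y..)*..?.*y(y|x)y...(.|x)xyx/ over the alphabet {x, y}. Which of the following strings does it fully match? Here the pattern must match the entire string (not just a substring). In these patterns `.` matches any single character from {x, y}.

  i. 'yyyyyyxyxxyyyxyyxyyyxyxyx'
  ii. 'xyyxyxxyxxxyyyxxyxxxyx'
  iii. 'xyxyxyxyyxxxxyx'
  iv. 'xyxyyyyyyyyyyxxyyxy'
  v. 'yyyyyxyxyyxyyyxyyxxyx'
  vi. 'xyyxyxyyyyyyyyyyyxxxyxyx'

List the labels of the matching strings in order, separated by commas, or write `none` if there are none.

i → match
ii → no match
iii → match
iv → no match — must end with 'xyx'
v → match
vi → match

i, iii, v, vi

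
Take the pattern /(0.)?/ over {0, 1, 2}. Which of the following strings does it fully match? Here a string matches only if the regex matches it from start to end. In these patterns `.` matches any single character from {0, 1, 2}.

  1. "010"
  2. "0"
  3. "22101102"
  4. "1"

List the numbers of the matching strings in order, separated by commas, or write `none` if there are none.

none

1 → no match
2 → no match
3 → no match
4 → no match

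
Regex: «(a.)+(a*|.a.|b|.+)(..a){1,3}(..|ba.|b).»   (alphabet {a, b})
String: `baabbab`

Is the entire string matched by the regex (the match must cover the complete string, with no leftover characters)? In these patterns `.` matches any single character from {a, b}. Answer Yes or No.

Every match must start with `a`, but `baabbab` does not.

No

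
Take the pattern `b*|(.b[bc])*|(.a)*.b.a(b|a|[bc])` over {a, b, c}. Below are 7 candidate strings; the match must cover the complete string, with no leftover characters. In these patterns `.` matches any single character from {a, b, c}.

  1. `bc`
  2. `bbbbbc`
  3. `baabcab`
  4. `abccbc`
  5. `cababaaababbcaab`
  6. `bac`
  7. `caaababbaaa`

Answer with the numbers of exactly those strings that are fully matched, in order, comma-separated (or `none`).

1 → no match
2 → match
3 → match
4 → match
5 → no match
6 → no match
7 → match

2, 3, 4, 7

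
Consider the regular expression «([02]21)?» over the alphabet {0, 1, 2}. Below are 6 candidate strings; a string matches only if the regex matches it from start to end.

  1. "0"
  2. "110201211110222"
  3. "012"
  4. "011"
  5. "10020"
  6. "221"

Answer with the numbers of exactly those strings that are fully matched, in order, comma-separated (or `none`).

1 → no match
2 → no match
3 → no match
4 → no match
5 → no match
6 → match

6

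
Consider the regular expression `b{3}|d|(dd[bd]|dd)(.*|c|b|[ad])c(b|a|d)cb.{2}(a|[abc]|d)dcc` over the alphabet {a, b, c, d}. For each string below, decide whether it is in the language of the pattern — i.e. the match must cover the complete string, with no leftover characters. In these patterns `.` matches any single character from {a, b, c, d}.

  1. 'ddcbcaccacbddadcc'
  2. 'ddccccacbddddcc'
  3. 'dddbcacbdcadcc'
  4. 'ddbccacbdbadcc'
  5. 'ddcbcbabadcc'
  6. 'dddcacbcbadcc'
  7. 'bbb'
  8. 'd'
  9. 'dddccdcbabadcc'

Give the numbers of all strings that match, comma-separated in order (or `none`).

1, 2, 3, 4, 5, 6, 7, 8, 9

1 → match
2 → match
3 → match
4 → match
5 → match
6 → match
7 → match
8 → match
9 → match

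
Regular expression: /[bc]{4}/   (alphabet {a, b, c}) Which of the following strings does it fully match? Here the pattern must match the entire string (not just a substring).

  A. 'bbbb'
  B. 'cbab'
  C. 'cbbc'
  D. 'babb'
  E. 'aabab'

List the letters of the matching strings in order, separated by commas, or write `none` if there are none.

A → match
B → no match
C → match
D → no match
E → no match

A, C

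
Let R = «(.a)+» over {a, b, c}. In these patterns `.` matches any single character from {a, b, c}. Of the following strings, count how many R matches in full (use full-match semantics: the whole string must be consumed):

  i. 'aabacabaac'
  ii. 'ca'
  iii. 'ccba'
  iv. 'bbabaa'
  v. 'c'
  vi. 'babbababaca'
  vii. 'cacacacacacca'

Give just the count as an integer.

i. 'aabacabaac' → no match — must end with 'a'
ii. 'ca' → match
iii. 'ccba' → no match
iv. 'bbabaa' → no match
v. 'c' → no match — must end with 'a'
vi. 'babbababaca' → no match
vii → no match
Total matched: 1

1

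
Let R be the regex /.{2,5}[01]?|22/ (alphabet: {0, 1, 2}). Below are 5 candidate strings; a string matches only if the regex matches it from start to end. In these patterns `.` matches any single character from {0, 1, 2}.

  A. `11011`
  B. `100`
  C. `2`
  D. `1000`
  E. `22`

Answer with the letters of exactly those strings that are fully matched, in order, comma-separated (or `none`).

A, B, D, E

A → match
B → match
C → no match
D → match
E → match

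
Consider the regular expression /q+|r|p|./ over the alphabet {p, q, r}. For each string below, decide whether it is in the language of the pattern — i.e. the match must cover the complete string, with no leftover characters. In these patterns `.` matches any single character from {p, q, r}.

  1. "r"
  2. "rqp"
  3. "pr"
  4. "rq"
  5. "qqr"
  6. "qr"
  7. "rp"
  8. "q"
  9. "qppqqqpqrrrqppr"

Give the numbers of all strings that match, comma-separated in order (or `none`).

1, 8

1 → match
2 → no match
3 → no match
4 → no match
5 → no match
6 → no match
7 → no match
8 → match
9 → no match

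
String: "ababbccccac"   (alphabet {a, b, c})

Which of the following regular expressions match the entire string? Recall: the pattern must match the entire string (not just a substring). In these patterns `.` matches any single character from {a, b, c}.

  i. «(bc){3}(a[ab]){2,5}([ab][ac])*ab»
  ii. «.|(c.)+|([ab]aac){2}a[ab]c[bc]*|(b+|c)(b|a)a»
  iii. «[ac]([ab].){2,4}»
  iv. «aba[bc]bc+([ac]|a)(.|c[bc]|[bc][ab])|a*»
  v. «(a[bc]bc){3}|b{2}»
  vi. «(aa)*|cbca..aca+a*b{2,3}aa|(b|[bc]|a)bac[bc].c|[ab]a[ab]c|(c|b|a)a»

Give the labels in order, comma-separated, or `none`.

i → no match — must start with "bc"
ii → no match
iii → no match
iv → match
v → no match
vi → no match

iv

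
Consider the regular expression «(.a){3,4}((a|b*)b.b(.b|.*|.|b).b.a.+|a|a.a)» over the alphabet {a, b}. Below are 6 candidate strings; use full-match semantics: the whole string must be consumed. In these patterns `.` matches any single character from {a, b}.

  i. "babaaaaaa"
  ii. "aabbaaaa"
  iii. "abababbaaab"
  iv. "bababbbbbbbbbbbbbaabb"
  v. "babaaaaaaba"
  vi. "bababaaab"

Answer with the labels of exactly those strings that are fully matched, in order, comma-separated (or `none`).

i → match
ii → no match
iii → no match
iv → no match
v → match
vi → no match

i, v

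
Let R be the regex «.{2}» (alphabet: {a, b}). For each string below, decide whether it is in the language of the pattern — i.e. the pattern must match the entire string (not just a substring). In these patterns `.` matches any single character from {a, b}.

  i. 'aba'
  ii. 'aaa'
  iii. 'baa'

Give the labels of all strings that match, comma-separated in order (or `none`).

i → no match
ii → no match
iii → no match

none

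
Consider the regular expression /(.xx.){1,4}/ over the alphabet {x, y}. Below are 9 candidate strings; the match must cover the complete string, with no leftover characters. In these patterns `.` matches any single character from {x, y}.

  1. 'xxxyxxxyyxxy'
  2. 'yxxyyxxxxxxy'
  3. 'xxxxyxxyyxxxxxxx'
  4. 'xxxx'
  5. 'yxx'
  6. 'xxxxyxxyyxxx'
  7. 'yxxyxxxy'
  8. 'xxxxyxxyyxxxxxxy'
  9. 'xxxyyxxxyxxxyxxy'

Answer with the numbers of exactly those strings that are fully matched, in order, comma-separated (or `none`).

1. 'xxxyxxxyyxxy' → match
2. 'yxxyyxxxxxxy' → match
3 → match
4. 'xxxx' → match
5. 'yxx' → no match
6. 'xxxxyxxyyxxx' → match
7. 'yxxyxxxy' → match
8 → match
9 → match

1, 2, 3, 4, 6, 7, 8, 9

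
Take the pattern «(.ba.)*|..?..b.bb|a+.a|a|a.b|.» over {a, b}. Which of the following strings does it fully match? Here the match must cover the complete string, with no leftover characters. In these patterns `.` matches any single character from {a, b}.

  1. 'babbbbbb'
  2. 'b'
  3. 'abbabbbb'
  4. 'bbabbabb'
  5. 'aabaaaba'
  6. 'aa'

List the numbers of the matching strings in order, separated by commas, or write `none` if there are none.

1 → match
2 → match
3 → match
4 → match
5 → no match
6 → no match

1, 2, 3, 4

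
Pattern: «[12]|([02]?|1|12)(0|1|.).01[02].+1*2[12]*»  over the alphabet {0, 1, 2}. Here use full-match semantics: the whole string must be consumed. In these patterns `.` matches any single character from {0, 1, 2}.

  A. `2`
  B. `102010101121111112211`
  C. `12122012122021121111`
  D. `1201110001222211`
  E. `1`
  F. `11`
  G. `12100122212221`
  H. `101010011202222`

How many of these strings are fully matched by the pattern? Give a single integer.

A → match
B → match
C → no match
D → no match
E → match
F → no match
G → match
H → match
Total matched: 5

5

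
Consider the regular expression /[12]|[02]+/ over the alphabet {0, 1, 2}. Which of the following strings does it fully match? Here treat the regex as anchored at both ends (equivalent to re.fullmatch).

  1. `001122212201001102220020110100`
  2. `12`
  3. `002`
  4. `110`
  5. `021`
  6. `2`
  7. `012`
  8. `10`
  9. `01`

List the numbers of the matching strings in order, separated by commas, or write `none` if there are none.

3, 6

1 → no match
2 → no match
3 → match
4 → no match
5 → no match
6 → match
7 → no match
8 → no match
9 → no match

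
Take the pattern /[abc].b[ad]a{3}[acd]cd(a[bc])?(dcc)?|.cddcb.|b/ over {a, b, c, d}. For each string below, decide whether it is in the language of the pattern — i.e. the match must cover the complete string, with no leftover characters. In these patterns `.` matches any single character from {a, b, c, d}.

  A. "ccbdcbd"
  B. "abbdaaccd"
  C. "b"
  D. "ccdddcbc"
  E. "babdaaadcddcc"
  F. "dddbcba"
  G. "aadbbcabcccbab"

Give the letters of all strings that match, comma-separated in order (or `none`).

A → no match
B → no match
C → match
D → no match
E → match
F → no match
G → no match

C, E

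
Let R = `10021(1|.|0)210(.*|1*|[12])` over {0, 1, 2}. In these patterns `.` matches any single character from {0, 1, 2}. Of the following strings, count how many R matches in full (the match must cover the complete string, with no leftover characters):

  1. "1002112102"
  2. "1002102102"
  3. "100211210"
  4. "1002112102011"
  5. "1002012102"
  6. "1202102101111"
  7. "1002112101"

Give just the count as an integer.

5

1 → match
2 → match
3 → match
4 → match
5 → no match — must start with "10021"
6 → no match — must start with "10021"
7 → match
Total matched: 5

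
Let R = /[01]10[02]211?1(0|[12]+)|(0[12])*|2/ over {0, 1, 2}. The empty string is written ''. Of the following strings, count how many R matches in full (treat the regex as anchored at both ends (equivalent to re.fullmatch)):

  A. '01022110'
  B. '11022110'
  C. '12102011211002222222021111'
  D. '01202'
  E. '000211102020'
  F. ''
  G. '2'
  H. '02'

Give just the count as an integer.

A → match
B → match
C → no match
D → no match
E → no match
F → match
G → match
H → match
Total matched: 5

5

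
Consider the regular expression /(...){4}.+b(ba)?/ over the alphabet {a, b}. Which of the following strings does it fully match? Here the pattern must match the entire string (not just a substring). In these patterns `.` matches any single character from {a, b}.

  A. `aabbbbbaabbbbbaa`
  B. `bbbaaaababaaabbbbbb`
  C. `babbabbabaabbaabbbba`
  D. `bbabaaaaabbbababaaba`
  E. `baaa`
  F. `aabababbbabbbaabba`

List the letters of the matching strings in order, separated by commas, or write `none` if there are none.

A → no match
B → match
C → match
D → no match
E. `baaa` → no match
F → match

B, C, F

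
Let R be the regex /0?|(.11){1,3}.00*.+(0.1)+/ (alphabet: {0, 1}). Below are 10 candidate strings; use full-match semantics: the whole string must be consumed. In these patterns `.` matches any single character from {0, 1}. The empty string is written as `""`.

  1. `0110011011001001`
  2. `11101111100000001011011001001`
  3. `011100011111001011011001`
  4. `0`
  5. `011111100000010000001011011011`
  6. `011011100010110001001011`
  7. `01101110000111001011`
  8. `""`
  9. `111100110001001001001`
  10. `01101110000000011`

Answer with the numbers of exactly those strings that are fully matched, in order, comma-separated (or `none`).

1, 2, 3, 4, 5, 6, 7, 8, 9, 10

1 → match
2 → match
3 → match
4 → match
5 → match
6 → match
7 → match
8 → match
9 → match
10 → match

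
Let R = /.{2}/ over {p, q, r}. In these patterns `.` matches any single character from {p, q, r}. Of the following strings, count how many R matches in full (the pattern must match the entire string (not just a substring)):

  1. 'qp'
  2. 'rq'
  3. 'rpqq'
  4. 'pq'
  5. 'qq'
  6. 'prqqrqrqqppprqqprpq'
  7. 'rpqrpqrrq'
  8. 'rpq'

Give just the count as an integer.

4

1 → match
2 → match
3 → no match
4 → match
5 → match
6 → no match
7 → no match
8 → no match
Total matched: 4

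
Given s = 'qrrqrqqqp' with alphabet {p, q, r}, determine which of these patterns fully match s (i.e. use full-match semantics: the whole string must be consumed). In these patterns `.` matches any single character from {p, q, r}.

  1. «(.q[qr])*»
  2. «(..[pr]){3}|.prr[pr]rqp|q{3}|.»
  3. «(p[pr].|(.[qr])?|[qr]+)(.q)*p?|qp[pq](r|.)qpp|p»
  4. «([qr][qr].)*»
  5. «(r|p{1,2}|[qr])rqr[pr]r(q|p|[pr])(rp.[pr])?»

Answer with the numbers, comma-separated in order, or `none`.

1 → no match
2 → no match
3 → match
4 → match
5 → no match

3, 4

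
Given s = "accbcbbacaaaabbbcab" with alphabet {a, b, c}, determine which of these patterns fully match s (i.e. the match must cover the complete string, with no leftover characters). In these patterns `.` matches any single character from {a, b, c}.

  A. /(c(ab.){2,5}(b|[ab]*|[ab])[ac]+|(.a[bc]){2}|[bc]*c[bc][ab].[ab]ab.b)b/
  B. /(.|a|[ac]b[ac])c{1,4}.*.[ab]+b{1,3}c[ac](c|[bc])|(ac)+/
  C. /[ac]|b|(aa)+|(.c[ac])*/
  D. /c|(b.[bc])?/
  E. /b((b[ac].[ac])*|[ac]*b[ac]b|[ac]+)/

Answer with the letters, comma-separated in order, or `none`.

A → no match
B → match
C → no match
D → no match
E → no match — must start with "b"

B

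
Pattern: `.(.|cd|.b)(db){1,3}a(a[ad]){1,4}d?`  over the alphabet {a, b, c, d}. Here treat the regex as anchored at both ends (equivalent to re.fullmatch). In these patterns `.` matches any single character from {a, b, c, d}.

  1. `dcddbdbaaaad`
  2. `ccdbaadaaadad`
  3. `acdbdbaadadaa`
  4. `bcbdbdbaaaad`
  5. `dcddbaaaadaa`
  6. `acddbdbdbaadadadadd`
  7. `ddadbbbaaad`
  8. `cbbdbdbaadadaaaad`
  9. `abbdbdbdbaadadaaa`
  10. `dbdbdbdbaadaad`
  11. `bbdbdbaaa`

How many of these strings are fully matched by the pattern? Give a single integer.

9

1. `dcddbdbaaaad` → match
2 → match
3 → match
4. `bcbdbdbaaaad` → match
5. `dcddbaaaadaa` → match
6 → match
7. `ddadbbbaaad` → no match
8 → match
9 → no match
10 → match
11. `bbdbdbaaa` → match
Total matched: 9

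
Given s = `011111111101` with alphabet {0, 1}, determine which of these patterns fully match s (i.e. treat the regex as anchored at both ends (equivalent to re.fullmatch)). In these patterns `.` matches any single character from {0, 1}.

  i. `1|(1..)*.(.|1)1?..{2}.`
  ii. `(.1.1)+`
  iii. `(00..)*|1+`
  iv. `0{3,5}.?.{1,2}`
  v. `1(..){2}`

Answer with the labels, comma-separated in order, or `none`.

ii

i → no match
ii → match
iii → no match
iv → no match
v → no match — must start with `1`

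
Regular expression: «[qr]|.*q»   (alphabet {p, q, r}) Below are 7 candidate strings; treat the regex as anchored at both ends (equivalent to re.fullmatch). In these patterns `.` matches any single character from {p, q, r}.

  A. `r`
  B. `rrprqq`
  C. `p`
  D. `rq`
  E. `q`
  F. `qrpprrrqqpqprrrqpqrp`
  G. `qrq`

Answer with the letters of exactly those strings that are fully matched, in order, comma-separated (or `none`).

A. `r` → match
B. `rrprqq` → match
C. `p` → no match
D. `rq` → match
E. `q` → match
F → no match
G. `qrq` → match

A, B, D, E, G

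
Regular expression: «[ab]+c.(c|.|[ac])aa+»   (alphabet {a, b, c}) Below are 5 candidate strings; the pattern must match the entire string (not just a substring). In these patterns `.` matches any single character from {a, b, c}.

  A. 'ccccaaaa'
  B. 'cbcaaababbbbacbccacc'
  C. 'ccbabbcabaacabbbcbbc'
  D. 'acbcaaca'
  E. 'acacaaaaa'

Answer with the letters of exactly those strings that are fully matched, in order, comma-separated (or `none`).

E

A → no match
B → no match — must end with 'a'
C → no match — must end with 'a'
D → no match
E → match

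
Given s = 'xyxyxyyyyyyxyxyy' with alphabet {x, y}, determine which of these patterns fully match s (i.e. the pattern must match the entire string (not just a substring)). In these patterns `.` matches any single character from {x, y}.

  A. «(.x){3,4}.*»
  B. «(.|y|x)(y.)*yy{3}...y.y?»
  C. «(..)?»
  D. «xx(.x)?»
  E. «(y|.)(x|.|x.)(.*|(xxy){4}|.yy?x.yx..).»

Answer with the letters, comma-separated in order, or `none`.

B, E

A → no match
B → match
C → no match
D → no match — must start with 'xx'
E → match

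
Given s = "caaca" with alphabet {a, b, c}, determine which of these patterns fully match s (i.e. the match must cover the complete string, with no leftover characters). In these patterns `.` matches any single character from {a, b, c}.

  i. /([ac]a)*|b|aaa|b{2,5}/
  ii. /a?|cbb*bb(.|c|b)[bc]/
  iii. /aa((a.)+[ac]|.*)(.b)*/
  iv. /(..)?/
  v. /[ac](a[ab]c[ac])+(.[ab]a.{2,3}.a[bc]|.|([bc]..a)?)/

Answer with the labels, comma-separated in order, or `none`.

v

i → no match
ii → no match
iii → no match — must start with "aa"
iv → no match
v → match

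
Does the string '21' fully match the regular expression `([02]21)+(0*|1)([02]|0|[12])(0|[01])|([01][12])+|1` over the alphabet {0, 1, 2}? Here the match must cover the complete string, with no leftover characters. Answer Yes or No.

No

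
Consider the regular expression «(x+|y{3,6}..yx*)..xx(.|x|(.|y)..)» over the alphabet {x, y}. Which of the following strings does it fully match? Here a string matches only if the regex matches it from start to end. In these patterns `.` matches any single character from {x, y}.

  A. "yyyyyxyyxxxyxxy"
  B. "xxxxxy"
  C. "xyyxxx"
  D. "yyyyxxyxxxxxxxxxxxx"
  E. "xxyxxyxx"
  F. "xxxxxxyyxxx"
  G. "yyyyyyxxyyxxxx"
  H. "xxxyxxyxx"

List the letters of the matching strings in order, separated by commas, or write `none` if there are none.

A → match
B → match
C → match
D → match
E → match
F → match
G → match
H → match

A, B, C, D, E, F, G, H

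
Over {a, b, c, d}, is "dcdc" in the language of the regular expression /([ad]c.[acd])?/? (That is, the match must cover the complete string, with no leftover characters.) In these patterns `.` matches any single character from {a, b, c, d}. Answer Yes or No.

Yes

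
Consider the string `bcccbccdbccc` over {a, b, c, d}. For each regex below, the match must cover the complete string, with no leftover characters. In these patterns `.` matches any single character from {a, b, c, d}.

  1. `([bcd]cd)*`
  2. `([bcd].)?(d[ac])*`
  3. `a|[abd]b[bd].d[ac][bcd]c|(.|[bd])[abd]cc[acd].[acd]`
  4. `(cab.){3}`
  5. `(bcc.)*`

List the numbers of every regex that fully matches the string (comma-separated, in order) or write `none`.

5

1 → no match
2 → no match
3 → no match
4 → no match — must start with `cab`
5 → match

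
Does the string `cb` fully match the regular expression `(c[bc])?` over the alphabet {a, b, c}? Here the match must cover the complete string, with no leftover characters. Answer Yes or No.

Yes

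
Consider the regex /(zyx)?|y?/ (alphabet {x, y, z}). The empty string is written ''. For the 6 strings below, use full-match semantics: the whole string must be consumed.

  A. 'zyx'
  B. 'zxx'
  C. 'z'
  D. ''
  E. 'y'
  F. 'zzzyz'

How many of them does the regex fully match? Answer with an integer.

3

A → match
B → no match
C → no match
D → match
E → match
F → no match
Total matched: 3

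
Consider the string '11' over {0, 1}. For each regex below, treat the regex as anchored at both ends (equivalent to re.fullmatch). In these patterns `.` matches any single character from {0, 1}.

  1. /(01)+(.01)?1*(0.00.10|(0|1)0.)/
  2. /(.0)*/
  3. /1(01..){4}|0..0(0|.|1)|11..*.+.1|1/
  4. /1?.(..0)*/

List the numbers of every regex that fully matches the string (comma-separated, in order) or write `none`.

1 → no match — must start with '01'
2 → no match
3 → no match
4 → match

4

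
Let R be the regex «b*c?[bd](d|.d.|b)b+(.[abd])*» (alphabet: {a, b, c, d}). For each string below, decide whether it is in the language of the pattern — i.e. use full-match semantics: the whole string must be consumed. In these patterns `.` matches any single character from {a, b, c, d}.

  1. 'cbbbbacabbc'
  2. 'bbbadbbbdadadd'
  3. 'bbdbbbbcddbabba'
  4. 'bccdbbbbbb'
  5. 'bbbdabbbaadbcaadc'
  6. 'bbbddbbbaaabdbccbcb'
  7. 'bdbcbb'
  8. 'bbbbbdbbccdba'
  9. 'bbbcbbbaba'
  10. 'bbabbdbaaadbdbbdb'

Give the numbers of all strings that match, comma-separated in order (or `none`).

1. 'cbbbbacabbc' → no match
2 → match
3 → match
4. 'bccdbbbbbb' → no match
5 → no match
6 → no match
7. 'bdbcbb' → no match
8 → no match
9. 'bbbcbbbaba' → no match
10 → no match

2, 3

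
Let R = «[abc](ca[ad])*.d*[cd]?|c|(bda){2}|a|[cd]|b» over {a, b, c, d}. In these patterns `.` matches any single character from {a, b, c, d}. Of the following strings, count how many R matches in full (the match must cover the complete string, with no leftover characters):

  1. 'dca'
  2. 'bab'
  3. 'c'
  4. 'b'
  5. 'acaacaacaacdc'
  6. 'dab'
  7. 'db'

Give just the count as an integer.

1. 'dca' → no match
2. 'bab' → no match
3. 'c' → match
4. 'b' → match
5 → match
6. 'dab' → no match
7. 'db' → no match
Total matched: 3

3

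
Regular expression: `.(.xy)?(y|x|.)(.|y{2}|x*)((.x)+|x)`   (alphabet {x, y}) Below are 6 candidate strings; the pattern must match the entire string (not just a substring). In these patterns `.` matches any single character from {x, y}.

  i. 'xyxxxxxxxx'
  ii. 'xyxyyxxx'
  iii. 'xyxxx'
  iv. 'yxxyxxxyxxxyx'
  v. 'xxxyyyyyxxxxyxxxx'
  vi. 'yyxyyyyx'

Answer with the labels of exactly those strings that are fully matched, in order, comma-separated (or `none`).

i, ii, iii, iv, vi

i → match
ii → match
iii → match
iv → match
v → no match
vi → match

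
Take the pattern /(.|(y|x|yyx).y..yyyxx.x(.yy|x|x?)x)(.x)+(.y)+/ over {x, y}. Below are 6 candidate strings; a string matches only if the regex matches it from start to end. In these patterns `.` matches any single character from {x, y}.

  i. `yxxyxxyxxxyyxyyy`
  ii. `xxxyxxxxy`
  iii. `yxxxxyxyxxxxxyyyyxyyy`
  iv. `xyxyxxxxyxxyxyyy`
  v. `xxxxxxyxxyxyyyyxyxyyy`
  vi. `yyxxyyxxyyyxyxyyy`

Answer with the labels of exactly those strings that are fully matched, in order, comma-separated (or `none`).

ii, iii

i → no match
ii → match
iii → match
iv → no match
v → no match
vi → no match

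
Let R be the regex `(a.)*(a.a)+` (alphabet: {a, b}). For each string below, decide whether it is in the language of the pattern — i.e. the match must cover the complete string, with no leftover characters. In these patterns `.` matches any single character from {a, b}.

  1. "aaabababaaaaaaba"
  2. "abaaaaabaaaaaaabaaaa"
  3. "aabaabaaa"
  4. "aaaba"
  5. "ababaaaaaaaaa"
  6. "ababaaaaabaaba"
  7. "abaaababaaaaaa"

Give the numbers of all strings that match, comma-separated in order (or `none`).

1, 2, 4, 5, 6, 7

1 → match
2 → match
3. "aabaabaaa" → no match
4. "aaaba" → match
5 → match
6 → match
7 → match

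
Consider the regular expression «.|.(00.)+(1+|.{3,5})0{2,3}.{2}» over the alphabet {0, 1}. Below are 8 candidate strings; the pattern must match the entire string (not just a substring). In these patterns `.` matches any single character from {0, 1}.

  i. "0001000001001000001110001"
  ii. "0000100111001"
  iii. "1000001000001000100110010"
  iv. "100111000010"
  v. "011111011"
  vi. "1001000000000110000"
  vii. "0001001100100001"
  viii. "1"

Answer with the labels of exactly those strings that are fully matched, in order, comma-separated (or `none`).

i, iii, iv, vi, vii, viii

i → match
ii → no match
iii → match
iv → match
v → no match
vi → match
vii → match
viii → match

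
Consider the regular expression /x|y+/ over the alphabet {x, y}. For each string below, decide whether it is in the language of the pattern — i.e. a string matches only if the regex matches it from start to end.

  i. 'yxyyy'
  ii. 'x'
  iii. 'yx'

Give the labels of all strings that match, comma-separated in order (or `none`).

i → no match
ii → match
iii → no match

ii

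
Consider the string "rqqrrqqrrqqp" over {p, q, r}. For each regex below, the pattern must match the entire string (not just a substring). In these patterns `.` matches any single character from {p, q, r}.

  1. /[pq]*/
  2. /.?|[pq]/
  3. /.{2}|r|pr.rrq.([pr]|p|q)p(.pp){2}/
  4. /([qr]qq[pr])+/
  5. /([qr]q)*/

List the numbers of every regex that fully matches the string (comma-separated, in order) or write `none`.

4

1 → no match
2 → no match
3 → no match
4 → match
5 → no match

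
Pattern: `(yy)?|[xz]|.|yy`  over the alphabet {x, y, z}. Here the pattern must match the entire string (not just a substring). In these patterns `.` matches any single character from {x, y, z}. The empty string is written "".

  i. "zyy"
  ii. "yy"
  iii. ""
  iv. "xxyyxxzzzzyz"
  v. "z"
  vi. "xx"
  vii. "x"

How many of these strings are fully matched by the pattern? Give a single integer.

i → no match
ii → match
iii → match
iv → no match
v → match
vi → no match
vii → match
Total matched: 4

4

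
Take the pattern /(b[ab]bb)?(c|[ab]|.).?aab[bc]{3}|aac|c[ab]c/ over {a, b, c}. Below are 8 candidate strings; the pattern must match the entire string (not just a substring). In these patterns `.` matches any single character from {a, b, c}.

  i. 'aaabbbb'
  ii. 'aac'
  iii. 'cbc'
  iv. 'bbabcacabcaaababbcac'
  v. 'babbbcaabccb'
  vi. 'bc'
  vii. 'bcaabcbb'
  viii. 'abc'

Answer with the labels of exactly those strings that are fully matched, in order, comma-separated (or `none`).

i → match
ii → match
iii → match
iv → no match
v → match
vi → no match
vii → match
viii → no match

i, ii, iii, v, vii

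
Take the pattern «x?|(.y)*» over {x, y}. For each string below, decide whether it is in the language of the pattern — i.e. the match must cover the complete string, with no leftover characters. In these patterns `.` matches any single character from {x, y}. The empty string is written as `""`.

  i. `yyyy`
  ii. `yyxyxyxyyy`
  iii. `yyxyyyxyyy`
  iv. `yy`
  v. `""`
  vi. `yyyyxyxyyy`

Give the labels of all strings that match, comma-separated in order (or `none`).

i → match
ii → match
iii → match
iv → match
v → match
vi → match

i, ii, iii, iv, v, vi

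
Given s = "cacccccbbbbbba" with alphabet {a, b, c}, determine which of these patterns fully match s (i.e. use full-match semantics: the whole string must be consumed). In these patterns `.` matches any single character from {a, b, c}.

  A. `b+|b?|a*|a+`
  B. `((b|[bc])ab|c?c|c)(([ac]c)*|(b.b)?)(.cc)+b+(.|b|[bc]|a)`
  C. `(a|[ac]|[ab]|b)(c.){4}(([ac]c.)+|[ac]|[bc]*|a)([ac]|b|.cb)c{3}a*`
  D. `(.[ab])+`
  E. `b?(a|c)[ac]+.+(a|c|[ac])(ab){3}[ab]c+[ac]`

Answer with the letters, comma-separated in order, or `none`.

B

A → no match
B → match
C → no match
D → no match
E → no match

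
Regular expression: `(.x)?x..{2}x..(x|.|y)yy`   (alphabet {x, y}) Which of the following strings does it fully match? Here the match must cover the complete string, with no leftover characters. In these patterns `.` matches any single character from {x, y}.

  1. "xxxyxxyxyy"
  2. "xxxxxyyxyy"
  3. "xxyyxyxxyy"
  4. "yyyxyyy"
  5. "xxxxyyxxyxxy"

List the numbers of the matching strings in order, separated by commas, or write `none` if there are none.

1. "xxxyxxyxyy" → match
2. "xxxxxyyxyy" → match
3. "xxyyxyxxyy" → match
4. "yyyxyyy" → no match
5. "xxxxyyxxyxxy" → no match — must end with "yy"

1, 2, 3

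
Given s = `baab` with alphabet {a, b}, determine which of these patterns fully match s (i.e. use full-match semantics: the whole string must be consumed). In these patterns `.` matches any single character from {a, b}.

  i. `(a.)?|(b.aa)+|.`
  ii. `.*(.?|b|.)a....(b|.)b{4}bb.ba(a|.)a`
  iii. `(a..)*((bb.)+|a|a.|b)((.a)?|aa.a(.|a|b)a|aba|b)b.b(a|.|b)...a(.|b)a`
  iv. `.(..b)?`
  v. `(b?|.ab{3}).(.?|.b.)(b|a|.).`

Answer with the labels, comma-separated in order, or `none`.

iv, v

i → no match
ii → no match — must end with `a`
iii → no match — must end with `a`
iv → match
v → match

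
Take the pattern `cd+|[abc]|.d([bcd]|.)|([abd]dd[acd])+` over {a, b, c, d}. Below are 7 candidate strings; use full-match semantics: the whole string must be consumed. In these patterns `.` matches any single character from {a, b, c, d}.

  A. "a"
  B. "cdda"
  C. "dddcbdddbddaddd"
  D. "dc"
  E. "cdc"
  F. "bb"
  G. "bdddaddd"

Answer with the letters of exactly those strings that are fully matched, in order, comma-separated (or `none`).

A. "a" → match
B. "cdda" → no match
C → no match
D. "dc" → no match
E. "cdc" → match
F. "bb" → no match
G. "bdddaddd" → match

A, E, G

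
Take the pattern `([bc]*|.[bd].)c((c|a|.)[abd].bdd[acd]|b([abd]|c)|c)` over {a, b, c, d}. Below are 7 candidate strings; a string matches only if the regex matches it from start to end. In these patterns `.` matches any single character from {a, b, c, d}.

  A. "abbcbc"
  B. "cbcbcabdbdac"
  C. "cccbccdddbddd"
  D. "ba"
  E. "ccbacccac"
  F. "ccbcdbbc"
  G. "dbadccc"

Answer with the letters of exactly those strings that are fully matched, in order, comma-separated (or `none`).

A → match
B → no match
C → match
D → no match
E → no match
F → no match
G → no match

A, C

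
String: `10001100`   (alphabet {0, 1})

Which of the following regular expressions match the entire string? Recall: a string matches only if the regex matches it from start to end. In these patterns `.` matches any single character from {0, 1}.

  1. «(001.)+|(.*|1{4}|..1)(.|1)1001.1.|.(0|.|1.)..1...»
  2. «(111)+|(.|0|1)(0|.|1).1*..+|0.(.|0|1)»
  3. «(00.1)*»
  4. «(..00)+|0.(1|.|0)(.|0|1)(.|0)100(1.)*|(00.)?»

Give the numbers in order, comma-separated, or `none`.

1, 2, 4

1 → match
2 → match
3 → no match
4 → match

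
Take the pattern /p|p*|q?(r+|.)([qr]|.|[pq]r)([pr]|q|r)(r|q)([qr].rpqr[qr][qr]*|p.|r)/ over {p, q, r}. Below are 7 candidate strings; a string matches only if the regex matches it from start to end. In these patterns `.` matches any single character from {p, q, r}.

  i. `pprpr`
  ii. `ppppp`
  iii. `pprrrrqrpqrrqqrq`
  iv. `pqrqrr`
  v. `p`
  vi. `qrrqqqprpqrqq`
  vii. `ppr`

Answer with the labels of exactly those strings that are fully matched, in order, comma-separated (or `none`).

i → no match
ii → match
iii → match
iv → match
v → match
vi → match
vii → no match

ii, iii, iv, v, vi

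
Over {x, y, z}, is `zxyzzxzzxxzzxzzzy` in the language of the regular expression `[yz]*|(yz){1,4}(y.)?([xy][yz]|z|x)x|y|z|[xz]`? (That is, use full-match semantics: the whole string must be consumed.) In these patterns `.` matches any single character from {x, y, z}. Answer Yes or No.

No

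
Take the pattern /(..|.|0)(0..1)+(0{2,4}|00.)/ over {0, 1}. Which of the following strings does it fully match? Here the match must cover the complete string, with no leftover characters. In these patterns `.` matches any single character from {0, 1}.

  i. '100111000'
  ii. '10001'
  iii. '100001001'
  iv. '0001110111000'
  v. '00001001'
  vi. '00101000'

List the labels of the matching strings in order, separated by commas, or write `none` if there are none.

i. '100111000' → match
ii. '10001' → no match
iii. '100001001' → match
iv → match
v. '00001001' → match
vi. '00101000' → match

i, iii, iv, v, vi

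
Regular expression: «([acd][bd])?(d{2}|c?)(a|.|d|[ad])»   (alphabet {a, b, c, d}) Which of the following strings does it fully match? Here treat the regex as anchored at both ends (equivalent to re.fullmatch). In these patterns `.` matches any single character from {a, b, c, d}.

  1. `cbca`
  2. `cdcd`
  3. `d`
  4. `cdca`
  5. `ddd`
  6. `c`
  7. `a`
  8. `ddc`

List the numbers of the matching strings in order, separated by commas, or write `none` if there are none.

1, 2, 3, 4, 5, 6, 7, 8

1 → match
2 → match
3 → match
4 → match
5 → match
6 → match
7 → match
8 → match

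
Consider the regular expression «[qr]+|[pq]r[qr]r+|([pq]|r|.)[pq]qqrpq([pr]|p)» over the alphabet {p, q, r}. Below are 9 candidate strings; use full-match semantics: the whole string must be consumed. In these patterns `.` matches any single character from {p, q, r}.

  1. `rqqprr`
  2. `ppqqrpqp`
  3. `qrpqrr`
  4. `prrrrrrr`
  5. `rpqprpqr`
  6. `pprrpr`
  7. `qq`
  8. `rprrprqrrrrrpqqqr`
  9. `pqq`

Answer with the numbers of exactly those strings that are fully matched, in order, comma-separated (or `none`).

2, 4, 7

1 → no match
2 → match
3 → no match
4 → match
5 → no match
6 → no match
7 → match
8 → no match
9 → no match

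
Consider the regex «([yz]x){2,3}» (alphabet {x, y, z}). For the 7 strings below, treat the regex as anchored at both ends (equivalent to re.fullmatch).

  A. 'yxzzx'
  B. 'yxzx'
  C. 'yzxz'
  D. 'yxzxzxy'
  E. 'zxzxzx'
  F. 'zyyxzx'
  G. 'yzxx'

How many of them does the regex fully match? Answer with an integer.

2

A. 'yxzzx' → no match
B. 'yxzx' → match
C. 'yzxz' → no match — must end with 'x'
D. 'yxzxzxy' → no match — must end with 'x'
E. 'zxzxzx' → match
F. 'zyyxzx' → no match
G. 'yzxx' → no match
Total matched: 2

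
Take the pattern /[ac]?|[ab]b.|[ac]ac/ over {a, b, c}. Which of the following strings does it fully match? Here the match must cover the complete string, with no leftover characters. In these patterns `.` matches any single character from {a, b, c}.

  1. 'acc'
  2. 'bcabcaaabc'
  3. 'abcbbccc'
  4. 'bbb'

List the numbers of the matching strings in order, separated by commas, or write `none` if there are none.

1 → no match
2 → no match
3 → no match
4 → match

4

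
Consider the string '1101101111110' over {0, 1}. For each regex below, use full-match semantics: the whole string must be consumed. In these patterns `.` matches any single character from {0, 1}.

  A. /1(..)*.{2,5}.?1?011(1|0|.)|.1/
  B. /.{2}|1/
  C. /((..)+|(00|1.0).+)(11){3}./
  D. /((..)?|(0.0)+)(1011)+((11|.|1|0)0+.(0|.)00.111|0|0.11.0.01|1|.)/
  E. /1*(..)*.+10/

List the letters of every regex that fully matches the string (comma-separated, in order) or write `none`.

A → no match
B → no match
C → match
D → no match
E → match

C, E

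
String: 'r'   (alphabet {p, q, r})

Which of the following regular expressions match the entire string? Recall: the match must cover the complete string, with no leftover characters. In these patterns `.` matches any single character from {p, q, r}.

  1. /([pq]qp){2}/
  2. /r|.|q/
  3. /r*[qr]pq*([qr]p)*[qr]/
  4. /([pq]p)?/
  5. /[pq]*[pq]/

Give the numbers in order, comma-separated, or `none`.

2

1 → no match — must end with 'qp'
2 → match
3 → no match
4 → no match
5 → no match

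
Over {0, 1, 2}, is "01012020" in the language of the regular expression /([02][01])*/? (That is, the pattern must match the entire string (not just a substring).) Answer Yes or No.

Yes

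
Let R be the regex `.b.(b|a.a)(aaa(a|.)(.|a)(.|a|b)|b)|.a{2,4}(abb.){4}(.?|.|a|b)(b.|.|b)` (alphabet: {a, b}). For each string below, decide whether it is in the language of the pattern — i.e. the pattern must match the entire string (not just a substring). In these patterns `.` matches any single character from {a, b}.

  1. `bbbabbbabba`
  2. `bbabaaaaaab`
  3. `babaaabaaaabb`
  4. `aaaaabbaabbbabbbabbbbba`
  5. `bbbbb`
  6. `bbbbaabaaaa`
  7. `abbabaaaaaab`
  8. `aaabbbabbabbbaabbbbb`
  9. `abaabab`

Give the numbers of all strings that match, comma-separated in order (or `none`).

4, 5, 7, 9

1 → no match
2 → no match
3 → no match
4 → match
5 → match
6 → no match
7 → match
8 → no match
9 → match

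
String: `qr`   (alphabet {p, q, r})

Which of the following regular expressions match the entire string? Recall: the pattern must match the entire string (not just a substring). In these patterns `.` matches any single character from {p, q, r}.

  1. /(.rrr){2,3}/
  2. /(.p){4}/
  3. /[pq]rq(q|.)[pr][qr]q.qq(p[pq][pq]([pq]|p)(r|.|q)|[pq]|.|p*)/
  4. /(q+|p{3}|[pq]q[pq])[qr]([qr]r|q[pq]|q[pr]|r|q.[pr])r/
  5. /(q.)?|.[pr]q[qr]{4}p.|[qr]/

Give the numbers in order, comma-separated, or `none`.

1 → no match — must end with `rrr`
2 → no match — must end with `p`
3 → no match
4 → no match
5 → match

5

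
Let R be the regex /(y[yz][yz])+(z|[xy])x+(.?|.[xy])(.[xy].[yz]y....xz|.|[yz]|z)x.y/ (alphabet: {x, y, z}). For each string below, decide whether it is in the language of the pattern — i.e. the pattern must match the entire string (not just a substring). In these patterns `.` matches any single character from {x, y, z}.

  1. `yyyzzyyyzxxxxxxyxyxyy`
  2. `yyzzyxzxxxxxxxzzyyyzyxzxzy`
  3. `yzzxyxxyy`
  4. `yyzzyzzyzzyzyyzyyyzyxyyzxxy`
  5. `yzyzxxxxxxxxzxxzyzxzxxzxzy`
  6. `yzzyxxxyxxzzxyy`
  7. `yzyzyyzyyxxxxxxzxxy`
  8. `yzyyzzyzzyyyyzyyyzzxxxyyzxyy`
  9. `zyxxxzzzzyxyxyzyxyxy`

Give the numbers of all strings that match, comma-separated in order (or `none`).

5, 8

1 → no match
2 → no match
3 → no match
4 → no match
5 → match
6 → no match
7 → no match
8 → match
9 → no match — must start with `y`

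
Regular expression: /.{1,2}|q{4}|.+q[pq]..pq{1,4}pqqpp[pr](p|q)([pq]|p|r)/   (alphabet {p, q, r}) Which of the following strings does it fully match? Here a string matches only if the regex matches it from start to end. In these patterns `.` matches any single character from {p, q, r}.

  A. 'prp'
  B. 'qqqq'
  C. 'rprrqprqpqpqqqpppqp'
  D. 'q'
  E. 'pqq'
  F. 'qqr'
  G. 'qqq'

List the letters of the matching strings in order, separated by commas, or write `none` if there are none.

A → no match
B → match
C → no match
D → match
E → no match
F → no match
G → no match

B, D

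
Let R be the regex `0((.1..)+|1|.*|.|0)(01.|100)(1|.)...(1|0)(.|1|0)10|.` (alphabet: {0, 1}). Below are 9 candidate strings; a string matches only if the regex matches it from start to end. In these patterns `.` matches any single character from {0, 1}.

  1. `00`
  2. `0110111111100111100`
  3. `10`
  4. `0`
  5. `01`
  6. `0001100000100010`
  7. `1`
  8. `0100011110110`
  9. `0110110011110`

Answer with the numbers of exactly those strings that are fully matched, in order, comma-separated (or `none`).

1 → no match
2 → no match
3 → no match
4 → match
5 → no match
6 → no match
7 → match
8 → no match
9 → no match

4, 7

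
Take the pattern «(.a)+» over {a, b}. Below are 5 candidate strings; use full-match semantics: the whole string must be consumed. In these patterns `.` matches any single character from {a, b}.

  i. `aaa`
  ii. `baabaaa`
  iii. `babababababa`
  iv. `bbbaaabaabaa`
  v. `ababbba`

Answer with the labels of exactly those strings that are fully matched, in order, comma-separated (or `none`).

i → no match
ii → no match
iii → match
iv → no match
v → no match

iii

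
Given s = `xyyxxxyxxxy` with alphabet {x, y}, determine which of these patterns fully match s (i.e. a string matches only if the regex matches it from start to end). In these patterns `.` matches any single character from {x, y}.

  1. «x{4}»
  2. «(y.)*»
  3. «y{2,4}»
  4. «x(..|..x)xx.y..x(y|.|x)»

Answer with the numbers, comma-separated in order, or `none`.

4

1 → no match — must end with `x`
2 → no match
3 → no match — must start with `y`
4 → match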